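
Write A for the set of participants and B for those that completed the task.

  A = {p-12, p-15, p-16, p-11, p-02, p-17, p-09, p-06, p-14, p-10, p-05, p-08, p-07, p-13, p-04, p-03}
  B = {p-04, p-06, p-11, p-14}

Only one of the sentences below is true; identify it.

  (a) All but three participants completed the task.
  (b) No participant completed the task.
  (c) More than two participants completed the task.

(c)

|A| = 16, |A ∩ B| = 4, |A ∖ B| = 12.
(a) requires |A ∖ B| = 3: false.
(b) requires A ∩ B = ∅ (|A ∩ B| = 0): false.
(c) requires |A ∩ B| > 2: true.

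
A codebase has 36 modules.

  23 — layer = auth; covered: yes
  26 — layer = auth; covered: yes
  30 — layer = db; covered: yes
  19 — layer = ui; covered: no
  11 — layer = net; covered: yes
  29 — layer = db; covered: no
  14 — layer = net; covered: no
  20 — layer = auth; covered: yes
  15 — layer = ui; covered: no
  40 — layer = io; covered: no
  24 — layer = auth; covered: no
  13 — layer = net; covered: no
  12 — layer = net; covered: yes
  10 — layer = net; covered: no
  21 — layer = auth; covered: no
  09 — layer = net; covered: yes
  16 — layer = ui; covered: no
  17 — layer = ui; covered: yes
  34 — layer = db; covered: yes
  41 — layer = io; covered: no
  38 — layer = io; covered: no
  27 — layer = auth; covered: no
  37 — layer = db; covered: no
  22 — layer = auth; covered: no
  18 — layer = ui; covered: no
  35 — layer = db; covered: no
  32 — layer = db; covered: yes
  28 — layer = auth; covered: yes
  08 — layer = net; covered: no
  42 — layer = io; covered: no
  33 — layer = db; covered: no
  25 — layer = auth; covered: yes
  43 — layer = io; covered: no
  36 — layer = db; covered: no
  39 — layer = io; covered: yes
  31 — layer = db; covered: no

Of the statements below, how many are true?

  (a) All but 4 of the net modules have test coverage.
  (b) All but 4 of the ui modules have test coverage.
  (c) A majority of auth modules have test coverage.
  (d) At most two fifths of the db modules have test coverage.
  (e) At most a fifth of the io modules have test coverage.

(a) net: |A| = 7, |A ∩ B| = 3; needs |A ∖ B| = 4 — true.
(b) ui: |A| = 5, |A ∩ B| = 1; needs |A ∖ B| = 4 — true.
(c) auth: |A| = 9, |A ∩ B| = 5; needs |A ∩ B| > |A ∖ B| — true.
(d) db: |A| = 9, |A ∩ B| = 3; needs |A ∩ B| / |A| ≤ 2/5 — true.
(e) io: |A| = 6, |A ∩ B| = 1; needs |A ∩ B| / |A| ≤ 1/5 — true.

5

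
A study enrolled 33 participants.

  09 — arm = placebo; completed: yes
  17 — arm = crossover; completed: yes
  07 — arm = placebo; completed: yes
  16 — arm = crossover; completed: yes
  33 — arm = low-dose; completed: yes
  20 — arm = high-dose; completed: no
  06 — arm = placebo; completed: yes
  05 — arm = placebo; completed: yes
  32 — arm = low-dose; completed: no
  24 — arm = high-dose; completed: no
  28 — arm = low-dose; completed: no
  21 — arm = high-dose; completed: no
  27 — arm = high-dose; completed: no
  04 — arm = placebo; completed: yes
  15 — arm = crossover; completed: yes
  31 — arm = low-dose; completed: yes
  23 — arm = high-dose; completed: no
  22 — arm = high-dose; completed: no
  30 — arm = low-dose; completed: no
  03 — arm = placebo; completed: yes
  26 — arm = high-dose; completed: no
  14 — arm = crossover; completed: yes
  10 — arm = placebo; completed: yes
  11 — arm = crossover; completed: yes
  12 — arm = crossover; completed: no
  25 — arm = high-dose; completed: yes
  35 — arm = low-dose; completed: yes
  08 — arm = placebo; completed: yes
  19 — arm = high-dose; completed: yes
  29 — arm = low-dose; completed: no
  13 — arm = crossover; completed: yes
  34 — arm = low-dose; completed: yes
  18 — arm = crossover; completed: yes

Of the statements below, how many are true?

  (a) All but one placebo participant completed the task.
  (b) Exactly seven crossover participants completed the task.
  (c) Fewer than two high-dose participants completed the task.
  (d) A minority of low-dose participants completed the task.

(a) placebo: |A| = 8, |A ∩ B| = 8; needs |A ∖ B| = 1 — false.
(b) crossover: |A| = 8, |A ∩ B| = 7; needs |A ∩ B| = 7 — true.
(c) high-dose: |A| = 9, |A ∩ B| = 2; needs |A ∩ B| < 2 — false.
(d) low-dose: |A| = 8, |A ∩ B| = 4; needs |A ∩ B| < |A ∖ B| — false.

1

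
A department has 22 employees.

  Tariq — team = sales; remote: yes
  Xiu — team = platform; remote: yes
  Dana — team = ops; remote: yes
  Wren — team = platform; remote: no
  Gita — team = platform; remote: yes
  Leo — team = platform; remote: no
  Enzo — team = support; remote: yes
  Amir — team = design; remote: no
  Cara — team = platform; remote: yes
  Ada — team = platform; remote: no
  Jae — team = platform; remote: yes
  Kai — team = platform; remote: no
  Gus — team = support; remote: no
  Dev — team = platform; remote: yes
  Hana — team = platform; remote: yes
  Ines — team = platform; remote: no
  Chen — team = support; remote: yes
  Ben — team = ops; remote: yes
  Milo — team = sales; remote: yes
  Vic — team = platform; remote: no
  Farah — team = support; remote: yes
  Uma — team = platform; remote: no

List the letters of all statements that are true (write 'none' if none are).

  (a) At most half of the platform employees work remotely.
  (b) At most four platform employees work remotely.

|A| = 13, |A ∩ B| = 6, |A ∖ B| = 7.
(a) |A ∩ B| ≤ |A ∖ B|: holds.
(b) |A ∩ B| ≤ 4: fails.

(a)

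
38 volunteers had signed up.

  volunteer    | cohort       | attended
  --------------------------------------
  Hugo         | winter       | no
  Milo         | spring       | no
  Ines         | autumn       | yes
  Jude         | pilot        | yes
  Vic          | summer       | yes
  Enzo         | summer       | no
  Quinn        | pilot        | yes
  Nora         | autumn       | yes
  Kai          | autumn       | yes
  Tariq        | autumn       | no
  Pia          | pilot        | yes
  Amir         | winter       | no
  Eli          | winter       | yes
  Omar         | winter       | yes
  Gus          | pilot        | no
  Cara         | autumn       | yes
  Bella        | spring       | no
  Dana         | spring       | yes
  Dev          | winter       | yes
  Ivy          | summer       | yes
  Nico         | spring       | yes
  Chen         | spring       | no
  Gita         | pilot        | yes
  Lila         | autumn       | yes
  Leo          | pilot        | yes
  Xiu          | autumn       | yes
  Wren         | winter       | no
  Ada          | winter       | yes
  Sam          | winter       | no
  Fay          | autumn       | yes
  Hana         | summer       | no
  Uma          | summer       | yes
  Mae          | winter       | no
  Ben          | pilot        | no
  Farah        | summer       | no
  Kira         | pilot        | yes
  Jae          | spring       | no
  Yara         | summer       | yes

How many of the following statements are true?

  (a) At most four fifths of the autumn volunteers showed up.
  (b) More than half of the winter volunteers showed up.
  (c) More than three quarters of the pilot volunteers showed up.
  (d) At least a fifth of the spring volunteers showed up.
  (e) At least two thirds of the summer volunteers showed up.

1

(a) autumn: |A| = 8, |A ∩ B| = 7; needs |A ∩ B| / |A| ≤ 4/5 — false.
(b) winter: |A| = 9, |A ∩ B| = 4; needs |A ∩ B| > |A ∖ B| — false.
(c) pilot: |A| = 8, |A ∩ B| = 6; needs |A ∩ B| / |A| > 3/4 — false.
(d) spring: |A| = 6, |A ∩ B| = 2; needs |A ∩ B| / |A| ≥ 1/5 — true.
(e) summer: |A| = 7, |A ∩ B| = 4; needs |A ∩ B| / |A| ≥ 2/3 — false.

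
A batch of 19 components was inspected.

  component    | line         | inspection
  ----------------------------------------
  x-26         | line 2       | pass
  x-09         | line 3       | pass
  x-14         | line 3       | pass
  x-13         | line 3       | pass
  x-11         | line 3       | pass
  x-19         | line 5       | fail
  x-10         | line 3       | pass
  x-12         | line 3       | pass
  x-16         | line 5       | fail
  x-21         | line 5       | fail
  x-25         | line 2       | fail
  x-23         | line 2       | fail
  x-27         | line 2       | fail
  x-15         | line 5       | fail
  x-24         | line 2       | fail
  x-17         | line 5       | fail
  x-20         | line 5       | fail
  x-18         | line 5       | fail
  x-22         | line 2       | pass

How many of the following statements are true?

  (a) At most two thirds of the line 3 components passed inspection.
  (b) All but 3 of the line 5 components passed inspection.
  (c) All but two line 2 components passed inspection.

0

(a) line 3: |A| = 6, |A ∩ B| = 6; needs |A ∩ B| / |A| ≤ 2/3 — false.
(b) line 5: |A| = 7, |A ∩ B| = 0; needs |A ∖ B| = 3 — false.
(c) line 2: |A| = 6, |A ∩ B| = 2; needs |A ∖ B| = 2 — false.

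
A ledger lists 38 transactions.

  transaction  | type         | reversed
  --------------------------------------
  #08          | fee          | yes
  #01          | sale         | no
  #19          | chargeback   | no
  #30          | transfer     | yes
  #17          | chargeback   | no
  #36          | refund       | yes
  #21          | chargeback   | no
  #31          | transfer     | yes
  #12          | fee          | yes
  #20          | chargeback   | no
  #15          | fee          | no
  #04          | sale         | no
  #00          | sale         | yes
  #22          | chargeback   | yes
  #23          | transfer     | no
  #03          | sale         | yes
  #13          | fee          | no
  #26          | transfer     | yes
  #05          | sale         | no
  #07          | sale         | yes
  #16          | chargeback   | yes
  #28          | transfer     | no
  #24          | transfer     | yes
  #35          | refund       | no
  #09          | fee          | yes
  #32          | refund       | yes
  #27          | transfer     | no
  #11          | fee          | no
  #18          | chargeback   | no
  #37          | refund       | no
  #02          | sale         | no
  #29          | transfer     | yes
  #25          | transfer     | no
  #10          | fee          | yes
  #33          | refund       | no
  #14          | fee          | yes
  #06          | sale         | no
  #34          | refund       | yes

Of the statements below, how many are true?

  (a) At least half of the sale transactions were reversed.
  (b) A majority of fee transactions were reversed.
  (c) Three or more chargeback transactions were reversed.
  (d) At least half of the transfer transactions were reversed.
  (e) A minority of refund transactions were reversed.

(a) sale: |A| = 8, |A ∩ B| = 3; needs |A ∩ B| ≥ |A ∖ B| — false.
(b) fee: |A| = 8, |A ∩ B| = 5; needs |A ∩ B| > |A ∖ B| — true.
(c) chargeback: |A| = 7, |A ∩ B| = 2; needs |A ∩ B| ≥ 3 — false.
(d) transfer: |A| = 9, |A ∩ B| = 5; needs |A ∩ B| ≥ |A ∖ B| — true.
(e) refund: |A| = 6, |A ∩ B| = 3; needs |A ∩ B| < |A ∖ B| — false.

2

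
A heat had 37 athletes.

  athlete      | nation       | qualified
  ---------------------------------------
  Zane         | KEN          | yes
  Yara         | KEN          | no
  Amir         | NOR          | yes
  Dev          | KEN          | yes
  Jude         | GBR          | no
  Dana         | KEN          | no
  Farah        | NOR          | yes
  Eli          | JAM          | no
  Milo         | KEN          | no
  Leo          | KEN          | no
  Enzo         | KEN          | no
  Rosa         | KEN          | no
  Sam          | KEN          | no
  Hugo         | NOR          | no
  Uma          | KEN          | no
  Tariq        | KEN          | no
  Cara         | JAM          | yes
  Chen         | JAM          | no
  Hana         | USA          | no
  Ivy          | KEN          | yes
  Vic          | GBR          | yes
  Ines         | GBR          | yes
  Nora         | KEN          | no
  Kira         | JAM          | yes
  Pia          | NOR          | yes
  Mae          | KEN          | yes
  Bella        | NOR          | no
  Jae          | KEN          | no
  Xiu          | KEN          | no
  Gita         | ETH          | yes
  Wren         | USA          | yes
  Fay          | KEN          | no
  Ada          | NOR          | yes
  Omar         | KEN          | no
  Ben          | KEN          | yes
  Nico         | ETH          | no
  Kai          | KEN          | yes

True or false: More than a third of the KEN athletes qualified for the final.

False

'More than a third of the KEN athletes qualified for the final' holds iff |A ∩ B| / |A| > 1/3.
|A| = 20, |A ∩ B| = 6, |A ∖ B| = 14.
|A ∩ B|/|A| = 6/20, so the statement is false.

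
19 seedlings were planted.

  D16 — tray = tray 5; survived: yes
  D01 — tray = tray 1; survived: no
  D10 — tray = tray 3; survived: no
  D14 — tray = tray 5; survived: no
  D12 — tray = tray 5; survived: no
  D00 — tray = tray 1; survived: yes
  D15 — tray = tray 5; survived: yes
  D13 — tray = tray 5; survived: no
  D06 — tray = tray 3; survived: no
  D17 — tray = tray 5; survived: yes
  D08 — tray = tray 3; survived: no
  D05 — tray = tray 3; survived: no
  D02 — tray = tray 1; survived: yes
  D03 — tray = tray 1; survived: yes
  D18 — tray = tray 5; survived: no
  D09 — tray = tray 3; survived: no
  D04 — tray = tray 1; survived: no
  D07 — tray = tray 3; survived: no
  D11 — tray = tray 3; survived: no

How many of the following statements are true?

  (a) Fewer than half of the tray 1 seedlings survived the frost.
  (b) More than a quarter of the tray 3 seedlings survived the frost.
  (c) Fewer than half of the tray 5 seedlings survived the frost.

1

(a) tray 1: |A| = 5, |A ∩ B| = 3; needs |A ∩ B| < |A ∖ B| — false.
(b) tray 3: |A| = 7, |A ∩ B| = 0; needs |A ∩ B| / |A| > 1/4 — false.
(c) tray 5: |A| = 7, |A ∩ B| = 3; needs |A ∩ B| < |A ∖ B| — true.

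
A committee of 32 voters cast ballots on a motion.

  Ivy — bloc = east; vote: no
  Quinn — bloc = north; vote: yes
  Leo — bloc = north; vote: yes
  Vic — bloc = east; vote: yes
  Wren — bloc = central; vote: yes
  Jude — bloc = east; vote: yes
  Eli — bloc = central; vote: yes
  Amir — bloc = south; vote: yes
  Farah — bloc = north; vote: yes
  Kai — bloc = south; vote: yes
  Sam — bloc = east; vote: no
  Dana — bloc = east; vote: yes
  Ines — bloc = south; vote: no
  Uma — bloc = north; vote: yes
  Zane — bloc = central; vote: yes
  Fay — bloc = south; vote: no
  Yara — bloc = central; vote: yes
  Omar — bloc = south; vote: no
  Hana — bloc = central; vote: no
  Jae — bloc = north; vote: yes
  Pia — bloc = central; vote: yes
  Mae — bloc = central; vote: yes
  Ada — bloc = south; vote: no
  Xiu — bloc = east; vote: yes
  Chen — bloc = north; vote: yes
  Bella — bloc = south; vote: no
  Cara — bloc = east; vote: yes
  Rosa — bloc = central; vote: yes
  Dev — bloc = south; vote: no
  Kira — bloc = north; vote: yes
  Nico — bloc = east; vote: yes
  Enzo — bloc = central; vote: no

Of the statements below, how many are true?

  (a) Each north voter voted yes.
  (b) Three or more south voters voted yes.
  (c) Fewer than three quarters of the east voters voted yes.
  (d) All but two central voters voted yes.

(a) north: |A| = 7, |A ∩ B| = 7; needs A ⊆ B, i.e. every element of A is in B (|A ∖ B| = 0) — true.
(b) south: |A| = 8, |A ∩ B| = 2; needs |A ∩ B| ≥ 3 — false.
(c) east: |A| = 8, |A ∩ B| = 6; needs |A ∩ B| / |A| < 3/4 — false.
(d) central: |A| = 9, |A ∩ B| = 7; needs |A ∖ B| = 2 — true.

2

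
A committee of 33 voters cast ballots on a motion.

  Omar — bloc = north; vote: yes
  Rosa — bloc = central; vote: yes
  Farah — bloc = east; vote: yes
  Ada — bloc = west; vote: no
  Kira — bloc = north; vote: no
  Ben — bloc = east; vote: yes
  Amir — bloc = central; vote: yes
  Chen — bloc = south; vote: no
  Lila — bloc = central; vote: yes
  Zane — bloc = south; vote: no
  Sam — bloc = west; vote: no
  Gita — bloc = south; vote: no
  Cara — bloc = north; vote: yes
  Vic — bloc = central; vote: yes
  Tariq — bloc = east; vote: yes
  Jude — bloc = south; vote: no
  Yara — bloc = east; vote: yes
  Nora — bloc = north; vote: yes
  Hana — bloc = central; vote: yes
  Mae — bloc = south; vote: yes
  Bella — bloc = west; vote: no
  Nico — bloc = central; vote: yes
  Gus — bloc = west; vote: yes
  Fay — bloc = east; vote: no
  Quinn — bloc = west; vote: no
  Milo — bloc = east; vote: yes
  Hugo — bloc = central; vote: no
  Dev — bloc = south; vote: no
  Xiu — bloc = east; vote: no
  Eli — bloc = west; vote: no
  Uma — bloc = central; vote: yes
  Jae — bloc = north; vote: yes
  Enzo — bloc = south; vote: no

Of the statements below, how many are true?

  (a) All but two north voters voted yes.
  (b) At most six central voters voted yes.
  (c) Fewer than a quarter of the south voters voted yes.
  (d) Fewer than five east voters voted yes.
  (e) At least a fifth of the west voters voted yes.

1

(a) north: |A| = 5, |A ∩ B| = 4; needs |A ∖ B| = 2 — false.
(b) central: |A| = 8, |A ∩ B| = 7; needs |A ∩ B| ≤ 6 — false.
(c) south: |A| = 7, |A ∩ B| = 1; needs |A ∩ B| / |A| < 1/4 — true.
(d) east: |A| = 7, |A ∩ B| = 5; needs |A ∩ B| < 5 — false.
(e) west: |A| = 6, |A ∩ B| = 1; needs |A ∩ B| / |A| ≥ 1/5 — false.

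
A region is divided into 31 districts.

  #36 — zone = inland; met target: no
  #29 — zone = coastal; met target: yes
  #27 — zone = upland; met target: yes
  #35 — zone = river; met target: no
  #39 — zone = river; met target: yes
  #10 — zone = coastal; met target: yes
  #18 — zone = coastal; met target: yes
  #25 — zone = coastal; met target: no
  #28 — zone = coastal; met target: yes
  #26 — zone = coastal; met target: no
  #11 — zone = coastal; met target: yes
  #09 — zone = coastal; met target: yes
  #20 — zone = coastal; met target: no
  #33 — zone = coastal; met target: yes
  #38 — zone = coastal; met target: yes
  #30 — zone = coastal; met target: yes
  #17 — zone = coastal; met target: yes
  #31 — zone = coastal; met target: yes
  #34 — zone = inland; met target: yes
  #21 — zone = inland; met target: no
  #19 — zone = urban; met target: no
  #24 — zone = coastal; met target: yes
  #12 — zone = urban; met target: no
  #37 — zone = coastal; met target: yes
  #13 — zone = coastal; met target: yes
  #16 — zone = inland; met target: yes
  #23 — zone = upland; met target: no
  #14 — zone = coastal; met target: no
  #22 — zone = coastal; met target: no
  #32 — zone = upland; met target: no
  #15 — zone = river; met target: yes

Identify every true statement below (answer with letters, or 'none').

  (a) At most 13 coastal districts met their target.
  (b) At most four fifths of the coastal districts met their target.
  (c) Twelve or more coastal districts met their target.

(b), (c)

|A| = 19, |A ∩ B| = 14, |A ∖ B| = 5.
(a) |A ∩ B| ≤ 13: fails.
(b) |A ∩ B| / |A| ≤ 4/5: holds.
(c) |A ∩ B| ≥ 12: holds.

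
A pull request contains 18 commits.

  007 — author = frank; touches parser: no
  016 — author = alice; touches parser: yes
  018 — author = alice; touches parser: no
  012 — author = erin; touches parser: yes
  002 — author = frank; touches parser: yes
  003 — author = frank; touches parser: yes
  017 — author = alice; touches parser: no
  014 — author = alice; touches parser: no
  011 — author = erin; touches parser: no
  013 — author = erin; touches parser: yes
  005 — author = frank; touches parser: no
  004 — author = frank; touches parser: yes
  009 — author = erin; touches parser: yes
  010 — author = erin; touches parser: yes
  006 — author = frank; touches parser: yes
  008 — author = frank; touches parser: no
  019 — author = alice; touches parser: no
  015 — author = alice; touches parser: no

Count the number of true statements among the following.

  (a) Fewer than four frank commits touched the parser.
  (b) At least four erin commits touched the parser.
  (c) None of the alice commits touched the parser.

1

(a) frank: |A| = 7, |A ∩ B| = 4; needs |A ∩ B| < 4 — false.
(b) erin: |A| = 5, |A ∩ B| = 4; needs |A ∩ B| ≥ 4 — true.
(c) alice: |A| = 6, |A ∩ B| = 1; needs A ∩ B = ∅ (|A ∩ B| = 0) — false.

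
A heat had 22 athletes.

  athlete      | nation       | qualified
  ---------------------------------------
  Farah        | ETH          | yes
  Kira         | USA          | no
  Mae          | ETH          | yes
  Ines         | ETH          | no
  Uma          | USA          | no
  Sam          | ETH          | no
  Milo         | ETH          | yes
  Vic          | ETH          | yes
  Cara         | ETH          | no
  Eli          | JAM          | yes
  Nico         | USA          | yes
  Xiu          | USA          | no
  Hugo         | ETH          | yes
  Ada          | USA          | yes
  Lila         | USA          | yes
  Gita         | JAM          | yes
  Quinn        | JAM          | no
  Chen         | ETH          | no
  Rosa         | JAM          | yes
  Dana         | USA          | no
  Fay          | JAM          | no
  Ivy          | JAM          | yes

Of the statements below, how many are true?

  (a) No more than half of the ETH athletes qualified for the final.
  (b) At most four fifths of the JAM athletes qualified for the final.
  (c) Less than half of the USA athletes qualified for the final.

(a) ETH: |A| = 9, |A ∩ B| = 5; needs |A ∩ B| ≤ |A ∖ B| — false.
(b) JAM: |A| = 6, |A ∩ B| = 4; needs |A ∩ B| / |A| ≤ 4/5 — true.
(c) USA: |A| = 7, |A ∩ B| = 3; needs |A ∩ B| < |A ∖ B| — true.

2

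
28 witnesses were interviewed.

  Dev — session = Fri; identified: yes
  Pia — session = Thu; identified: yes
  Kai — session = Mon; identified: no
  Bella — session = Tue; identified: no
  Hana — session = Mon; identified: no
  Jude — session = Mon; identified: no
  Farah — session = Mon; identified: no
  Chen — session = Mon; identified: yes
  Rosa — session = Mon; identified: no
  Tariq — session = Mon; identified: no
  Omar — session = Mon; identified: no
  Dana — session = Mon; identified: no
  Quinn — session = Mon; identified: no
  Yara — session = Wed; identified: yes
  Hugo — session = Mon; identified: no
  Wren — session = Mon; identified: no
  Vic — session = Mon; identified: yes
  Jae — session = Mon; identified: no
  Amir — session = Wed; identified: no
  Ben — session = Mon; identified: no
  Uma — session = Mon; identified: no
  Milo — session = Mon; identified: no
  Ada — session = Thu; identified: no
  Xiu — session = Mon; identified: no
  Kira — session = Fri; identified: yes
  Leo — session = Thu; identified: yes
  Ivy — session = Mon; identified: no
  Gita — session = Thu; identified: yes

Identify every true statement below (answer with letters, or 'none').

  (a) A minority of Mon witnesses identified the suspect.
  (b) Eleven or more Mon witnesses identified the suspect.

(a)

|A| = 19, |A ∩ B| = 2, |A ∖ B| = 17.
(a) |A ∩ B| < |A ∖ B|: holds.
(b) |A ∩ B| ≥ 11: fails.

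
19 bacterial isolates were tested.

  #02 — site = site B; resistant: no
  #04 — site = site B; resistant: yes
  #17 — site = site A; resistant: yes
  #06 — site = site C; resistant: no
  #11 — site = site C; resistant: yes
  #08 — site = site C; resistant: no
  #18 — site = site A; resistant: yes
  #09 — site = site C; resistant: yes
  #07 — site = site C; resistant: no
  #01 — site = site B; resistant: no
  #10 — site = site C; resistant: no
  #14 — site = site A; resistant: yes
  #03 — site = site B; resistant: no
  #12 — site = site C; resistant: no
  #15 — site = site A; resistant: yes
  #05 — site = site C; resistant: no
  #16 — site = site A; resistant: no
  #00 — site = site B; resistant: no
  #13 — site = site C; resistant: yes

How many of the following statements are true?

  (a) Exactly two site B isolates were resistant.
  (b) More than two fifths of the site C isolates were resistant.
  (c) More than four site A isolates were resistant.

(a) site B: |A| = 5, |A ∩ B| = 1; needs |A ∩ B| = 2 — false.
(b) site C: |A| = 9, |A ∩ B| = 3; needs |A ∩ B| / |A| > 2/5 — false.
(c) site A: |A| = 5, |A ∩ B| = 4; needs |A ∩ B| > 4 — false.

0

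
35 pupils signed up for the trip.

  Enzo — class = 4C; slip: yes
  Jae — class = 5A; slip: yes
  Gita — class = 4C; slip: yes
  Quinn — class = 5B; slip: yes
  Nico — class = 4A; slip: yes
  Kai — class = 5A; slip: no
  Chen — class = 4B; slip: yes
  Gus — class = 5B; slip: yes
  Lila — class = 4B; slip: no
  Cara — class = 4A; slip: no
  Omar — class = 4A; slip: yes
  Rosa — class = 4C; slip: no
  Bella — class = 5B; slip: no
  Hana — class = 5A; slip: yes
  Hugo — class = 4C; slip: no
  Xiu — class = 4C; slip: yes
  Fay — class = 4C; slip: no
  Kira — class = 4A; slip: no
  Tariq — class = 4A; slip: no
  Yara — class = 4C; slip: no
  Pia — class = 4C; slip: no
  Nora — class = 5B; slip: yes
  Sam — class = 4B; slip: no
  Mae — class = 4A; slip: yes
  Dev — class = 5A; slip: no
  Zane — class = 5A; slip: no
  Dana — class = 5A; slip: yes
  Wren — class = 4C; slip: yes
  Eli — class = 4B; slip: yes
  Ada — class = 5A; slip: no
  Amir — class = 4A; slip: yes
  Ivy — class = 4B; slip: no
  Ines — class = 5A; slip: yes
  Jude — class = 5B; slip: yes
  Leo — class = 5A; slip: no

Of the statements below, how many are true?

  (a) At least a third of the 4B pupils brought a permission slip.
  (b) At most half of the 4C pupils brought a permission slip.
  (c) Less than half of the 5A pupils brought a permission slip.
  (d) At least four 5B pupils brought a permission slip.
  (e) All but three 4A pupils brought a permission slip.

(a) 4B: |A| = 5, |A ∩ B| = 2; needs |A ∩ B| / |A| ≥ 1/3 — true.
(b) 4C: |A| = 9, |A ∩ B| = 4; needs |A ∩ B| ≤ |A ∖ B| — true.
(c) 5A: |A| = 9, |A ∩ B| = 4; needs |A ∩ B| < |A ∖ B| — true.
(d) 5B: |A| = 5, |A ∩ B| = 4; needs |A ∩ B| ≥ 4 — true.
(e) 4A: |A| = 7, |A ∩ B| = 4; needs |A ∖ B| = 3 — true.

5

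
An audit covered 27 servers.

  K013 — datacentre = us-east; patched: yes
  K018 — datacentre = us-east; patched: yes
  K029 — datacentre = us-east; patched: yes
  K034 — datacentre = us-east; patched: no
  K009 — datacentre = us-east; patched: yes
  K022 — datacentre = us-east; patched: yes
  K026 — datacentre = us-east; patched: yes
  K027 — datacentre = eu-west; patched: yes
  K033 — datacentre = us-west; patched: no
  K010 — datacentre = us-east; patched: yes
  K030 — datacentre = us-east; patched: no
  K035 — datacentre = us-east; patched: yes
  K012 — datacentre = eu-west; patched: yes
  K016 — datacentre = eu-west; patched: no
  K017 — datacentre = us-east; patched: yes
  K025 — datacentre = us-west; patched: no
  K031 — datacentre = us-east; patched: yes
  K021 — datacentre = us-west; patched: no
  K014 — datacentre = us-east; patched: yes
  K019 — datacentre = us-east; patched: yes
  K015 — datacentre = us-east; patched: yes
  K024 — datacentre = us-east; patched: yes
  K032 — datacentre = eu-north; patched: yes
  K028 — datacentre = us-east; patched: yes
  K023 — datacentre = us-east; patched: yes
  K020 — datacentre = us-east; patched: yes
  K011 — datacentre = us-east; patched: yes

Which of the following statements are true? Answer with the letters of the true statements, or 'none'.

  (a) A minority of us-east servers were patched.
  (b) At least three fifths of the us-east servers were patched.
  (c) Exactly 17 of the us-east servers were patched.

|A| = 20, |A ∩ B| = 18, |A ∖ B| = 2.
(a) |A ∩ B| < |A ∖ B|: fails.
(b) |A ∩ B| / |A| ≥ 3/5: holds.
(c) |A ∩ B| = 17: fails.

(b)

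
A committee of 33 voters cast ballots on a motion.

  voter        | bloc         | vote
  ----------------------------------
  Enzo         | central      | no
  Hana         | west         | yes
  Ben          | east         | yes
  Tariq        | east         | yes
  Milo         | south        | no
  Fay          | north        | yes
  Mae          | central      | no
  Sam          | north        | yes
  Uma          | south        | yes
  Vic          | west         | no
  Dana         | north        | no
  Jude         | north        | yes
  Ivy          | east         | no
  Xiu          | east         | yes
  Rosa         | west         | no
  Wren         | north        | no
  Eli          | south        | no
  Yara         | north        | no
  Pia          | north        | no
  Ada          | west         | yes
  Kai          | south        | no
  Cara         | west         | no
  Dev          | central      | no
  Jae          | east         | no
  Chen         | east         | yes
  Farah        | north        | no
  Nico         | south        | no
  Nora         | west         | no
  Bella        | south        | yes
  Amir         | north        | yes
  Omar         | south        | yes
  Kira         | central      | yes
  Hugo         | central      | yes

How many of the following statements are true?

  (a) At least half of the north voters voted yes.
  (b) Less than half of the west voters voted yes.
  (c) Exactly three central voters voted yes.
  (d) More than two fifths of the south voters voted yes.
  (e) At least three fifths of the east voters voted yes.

(a) north: |A| = 9, |A ∩ B| = 4; needs |A ∩ B| ≥ |A ∖ B| — false.
(b) west: |A| = 6, |A ∩ B| = 2; needs |A ∩ B| < |A ∖ B| — true.
(c) central: |A| = 5, |A ∩ B| = 2; needs |A ∩ B| = 3 — false.
(d) south: |A| = 7, |A ∩ B| = 3; needs |A ∩ B| / |A| > 2/5 — true.
(e) east: |A| = 6, |A ∩ B| = 4; needs |A ∩ B| / |A| ≥ 3/5 — true.

3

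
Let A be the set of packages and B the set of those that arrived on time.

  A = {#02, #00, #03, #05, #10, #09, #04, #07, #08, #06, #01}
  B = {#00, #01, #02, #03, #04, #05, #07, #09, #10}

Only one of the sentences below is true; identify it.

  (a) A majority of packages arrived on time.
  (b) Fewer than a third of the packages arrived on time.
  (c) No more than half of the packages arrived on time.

(a)

|A| = 11, |A ∩ B| = 9, |A ∖ B| = 2.
(a) requires |A ∩ B| > |A ∖ B|: true.
(b) requires |A ∩ B| / |A| < 1/3: false.
(c) requires |A ∩ B| ≤ |A ∖ B|: false.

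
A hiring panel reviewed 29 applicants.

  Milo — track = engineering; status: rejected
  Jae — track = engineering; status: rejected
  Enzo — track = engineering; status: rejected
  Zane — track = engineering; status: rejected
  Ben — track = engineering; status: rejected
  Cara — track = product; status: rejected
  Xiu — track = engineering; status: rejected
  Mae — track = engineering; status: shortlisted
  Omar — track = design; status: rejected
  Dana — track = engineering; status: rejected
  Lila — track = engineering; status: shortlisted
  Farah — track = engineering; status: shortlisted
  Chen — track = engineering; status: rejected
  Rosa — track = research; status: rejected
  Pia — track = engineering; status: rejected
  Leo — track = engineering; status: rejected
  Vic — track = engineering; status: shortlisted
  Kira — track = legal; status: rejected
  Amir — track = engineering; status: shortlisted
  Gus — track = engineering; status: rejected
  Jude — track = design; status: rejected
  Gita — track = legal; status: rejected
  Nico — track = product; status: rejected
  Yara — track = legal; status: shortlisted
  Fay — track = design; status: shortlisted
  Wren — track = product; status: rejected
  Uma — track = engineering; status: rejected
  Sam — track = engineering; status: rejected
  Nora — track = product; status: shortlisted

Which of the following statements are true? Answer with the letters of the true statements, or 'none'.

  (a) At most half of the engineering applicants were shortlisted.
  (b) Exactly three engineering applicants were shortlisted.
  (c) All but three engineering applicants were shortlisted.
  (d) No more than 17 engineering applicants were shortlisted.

(a), (d)

|A| = 18, |A ∩ B| = 5, |A ∖ B| = 13.
(a) |A ∩ B| ≤ |A ∖ B|: holds.
(b) |A ∩ B| = 3: fails.
(c) |A ∖ B| = 3: fails.
(d) |A ∩ B| ≤ 17: holds.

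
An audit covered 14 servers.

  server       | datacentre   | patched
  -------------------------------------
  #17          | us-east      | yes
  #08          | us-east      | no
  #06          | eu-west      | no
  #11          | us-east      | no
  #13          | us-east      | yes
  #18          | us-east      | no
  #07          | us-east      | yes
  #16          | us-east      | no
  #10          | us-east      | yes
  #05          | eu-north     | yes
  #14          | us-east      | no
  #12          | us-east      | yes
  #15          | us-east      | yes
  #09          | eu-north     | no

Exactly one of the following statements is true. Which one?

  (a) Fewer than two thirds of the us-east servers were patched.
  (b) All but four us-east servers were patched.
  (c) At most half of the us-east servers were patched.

|A| = 11, |A ∩ B| = 6, |A ∖ B| = 5.
(a) requires |A ∩ B| / |A| < 2/3: true.
(b) requires |A ∖ B| = 4: false.
(c) requires |A ∩ B| ≤ |A ∖ B|: false.

(a)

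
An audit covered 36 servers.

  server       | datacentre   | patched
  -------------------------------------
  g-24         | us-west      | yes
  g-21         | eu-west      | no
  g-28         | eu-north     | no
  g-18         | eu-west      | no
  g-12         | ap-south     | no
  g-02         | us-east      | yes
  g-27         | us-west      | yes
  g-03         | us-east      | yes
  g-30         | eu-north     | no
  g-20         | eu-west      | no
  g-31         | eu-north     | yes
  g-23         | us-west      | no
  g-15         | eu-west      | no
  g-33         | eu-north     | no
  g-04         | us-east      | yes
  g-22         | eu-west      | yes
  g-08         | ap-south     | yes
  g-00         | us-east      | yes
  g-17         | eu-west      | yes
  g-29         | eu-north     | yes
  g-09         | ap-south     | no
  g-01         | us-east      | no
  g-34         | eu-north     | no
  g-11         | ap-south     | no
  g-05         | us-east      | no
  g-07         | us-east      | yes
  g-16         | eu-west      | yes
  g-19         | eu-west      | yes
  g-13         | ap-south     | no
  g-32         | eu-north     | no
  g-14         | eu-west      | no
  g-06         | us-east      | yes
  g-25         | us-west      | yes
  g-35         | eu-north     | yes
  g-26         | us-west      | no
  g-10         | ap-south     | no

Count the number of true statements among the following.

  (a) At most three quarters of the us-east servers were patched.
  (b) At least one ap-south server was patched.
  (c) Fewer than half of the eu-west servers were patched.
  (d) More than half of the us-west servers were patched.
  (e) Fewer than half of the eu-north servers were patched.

5

(a) us-east: |A| = 8, |A ∩ B| = 6; needs |A ∩ B| / |A| ≤ 3/4 — true.
(b) ap-south: |A| = 6, |A ∩ B| = 1; needs A ∩ B ≠ ∅ (|A ∩ B| ≥ 1) — true.
(c) eu-west: |A| = 9, |A ∩ B| = 4; needs |A ∩ B| < |A ∖ B| — true.
(d) us-west: |A| = 5, |A ∩ B| = 3; needs |A ∩ B| > |A ∖ B| — true.
(e) eu-north: |A| = 8, |A ∩ B| = 3; needs |A ∩ B| < |A ∖ B| — true.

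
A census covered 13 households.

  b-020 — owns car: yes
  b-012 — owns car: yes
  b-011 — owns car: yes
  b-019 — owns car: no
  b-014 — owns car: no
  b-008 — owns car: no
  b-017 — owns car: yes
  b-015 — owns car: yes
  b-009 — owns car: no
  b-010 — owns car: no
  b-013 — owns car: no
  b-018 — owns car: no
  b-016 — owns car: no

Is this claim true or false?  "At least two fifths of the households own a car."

False

Truth condition: |A ∩ B| / |A| ≥ 2/5.
A (the restrictor) = {b-020, b-012, b-011, b-019, b-014, b-008, b-017, b-015, b-009, b-010, b-013, b-018, b-016}, |A| = 13.
A ∩ B = {b-020, b-012, b-011, b-017, b-015}, so |A ∩ B| = 5.
A ∖ B = {b-019, b-014, b-008, b-009, b-010, b-013, b-018, b-016}, so |A ∖ B| = 8.
|A ∩ B|/|A| = 5/13, so the statement is false.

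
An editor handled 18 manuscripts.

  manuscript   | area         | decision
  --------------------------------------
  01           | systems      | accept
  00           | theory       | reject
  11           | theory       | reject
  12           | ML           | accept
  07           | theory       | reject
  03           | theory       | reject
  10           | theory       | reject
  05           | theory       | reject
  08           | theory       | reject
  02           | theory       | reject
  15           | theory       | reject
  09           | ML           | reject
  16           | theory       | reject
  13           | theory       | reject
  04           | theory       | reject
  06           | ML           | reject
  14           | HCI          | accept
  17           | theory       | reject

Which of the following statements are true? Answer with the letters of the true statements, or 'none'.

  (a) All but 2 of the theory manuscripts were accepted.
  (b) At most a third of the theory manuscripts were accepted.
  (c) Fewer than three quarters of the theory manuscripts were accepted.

|A| = 13, |A ∩ B| = 0, |A ∖ B| = 13.
(a) |A ∖ B| = 2: fails.
(b) |A ∩ B| / |A| ≤ 1/3: holds.
(c) |A ∩ B| / |A| < 3/4: holds.

(b), (c)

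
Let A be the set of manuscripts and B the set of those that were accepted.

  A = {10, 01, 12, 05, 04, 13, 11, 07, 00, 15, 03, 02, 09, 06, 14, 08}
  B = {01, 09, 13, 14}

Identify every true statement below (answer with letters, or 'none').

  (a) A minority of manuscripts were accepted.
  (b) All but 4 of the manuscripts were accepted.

|A| = 16, |A ∩ B| = 4, |A ∖ B| = 12.
(a) |A ∩ B| < |A ∖ B|: holds.
(b) |A ∖ B| = 4: fails.

(a)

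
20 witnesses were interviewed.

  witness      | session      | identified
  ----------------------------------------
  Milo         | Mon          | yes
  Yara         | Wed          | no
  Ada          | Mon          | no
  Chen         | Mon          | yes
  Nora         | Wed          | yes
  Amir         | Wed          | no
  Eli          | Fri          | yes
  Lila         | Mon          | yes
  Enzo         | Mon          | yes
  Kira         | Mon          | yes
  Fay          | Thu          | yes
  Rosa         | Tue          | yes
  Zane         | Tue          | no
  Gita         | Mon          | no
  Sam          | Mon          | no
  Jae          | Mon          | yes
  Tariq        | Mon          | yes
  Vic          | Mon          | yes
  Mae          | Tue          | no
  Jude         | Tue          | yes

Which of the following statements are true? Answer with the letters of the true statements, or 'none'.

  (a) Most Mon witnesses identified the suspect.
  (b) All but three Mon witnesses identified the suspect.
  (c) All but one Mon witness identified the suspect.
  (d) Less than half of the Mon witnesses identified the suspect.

|A| = 11, |A ∩ B| = 8, |A ∖ B| = 3.
(a) |A ∩ B| > |A ∖ B|: holds.
(b) |A ∖ B| = 3: holds.
(c) |A ∖ B| = 1: fails.
(d) |A ∩ B| < |A ∖ B|: fails.

(a), (b)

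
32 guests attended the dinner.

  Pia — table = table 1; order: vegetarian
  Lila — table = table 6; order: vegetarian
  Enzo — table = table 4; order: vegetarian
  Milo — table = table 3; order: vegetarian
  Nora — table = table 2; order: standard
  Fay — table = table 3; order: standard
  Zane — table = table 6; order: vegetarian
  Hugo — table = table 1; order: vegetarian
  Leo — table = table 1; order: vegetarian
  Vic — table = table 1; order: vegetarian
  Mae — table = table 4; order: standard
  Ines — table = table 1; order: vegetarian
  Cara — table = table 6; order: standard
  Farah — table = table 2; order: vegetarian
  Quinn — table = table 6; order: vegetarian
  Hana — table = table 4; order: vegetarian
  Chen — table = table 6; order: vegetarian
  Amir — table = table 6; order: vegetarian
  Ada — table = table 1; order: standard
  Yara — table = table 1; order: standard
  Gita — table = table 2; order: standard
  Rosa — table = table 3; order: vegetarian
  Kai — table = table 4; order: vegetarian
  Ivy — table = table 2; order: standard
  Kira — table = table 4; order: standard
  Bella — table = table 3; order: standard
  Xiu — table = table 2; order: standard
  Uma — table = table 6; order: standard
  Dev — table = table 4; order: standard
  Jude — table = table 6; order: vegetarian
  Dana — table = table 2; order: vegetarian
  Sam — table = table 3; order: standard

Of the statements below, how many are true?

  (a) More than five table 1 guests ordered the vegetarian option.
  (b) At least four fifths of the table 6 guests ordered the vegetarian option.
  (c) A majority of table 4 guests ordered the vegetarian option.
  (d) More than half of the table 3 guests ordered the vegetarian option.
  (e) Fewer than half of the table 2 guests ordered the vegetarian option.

1

(a) table 1: |A| = 7, |A ∩ B| = 5; needs |A ∩ B| > 5 — false.
(b) table 6: |A| = 8, |A ∩ B| = 6; needs |A ∩ B| / |A| ≥ 4/5 — false.
(c) table 4: |A| = 6, |A ∩ B| = 3; needs |A ∩ B| > |A ∖ B| — false.
(d) table 3: |A| = 5, |A ∩ B| = 2; needs |A ∩ B| > |A ∖ B| — false.
(e) table 2: |A| = 6, |A ∩ B| = 2; needs |A ∩ B| < |A ∖ B| — true.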